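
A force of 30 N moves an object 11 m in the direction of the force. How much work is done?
W = Fd = 30×11 = 330.0 J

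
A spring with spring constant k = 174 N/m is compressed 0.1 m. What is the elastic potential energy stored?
PE = ½kx² = ½×174×0.1² = 0.87 J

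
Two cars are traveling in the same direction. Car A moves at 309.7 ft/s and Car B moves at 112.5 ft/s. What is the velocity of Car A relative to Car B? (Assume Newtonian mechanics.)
v_rel = v_A - v_B = 309.7 - 112.5 = 197.2 ft/s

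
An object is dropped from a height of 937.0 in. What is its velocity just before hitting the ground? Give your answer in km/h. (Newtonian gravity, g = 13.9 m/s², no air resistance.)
v = √(2gh) (with unit conversion) = 92.6 km/h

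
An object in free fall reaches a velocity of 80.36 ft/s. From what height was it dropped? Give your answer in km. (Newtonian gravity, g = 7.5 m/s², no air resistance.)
h = v²/(2g) (with unit conversion) = 0.04 km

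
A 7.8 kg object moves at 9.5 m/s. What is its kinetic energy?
KE = ½mv² = ½×7.8×9.5² = 351.975 J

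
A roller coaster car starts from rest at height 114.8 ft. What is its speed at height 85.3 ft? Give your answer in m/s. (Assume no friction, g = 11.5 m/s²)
mgh₁ = ½mv₂² + mgh₂ → v₂ = √(2g(h₁−h₂)) = √(2×11.5×(34.99−26)) = 14.38 m/s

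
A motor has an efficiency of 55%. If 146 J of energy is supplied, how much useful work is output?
W_out = η × W_in = 0.55 × 146 = 80.3 J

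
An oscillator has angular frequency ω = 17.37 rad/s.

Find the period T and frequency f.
T = 2π/ω = 2π/17.37 = 0.3617 s; f = ω/2π = 2.765 Hz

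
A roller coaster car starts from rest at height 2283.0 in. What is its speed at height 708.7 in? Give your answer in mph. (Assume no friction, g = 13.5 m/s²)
mgh₁ = ½mv₂² + mgh₂ → v₂ = √(2g(h₁−h₂)) = √(2×13.5×(57.99−18)) = 32.86 m/s = 73.5 mph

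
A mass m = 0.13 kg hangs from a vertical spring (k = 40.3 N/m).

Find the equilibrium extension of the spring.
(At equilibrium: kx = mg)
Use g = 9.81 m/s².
x_eq = mg/k = 0.13×9.81/40.3 = 0.03165 m = 3.165 cm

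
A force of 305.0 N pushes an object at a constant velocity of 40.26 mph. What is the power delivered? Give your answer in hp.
P = Fv = 305 N × 18 m/s = 5489 W = 7.361 hp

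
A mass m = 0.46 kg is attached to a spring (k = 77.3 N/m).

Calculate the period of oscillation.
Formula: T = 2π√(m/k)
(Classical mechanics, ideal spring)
T = 2π√(m/k) = 2π√(0.46/77.3) = 0.4847 s; f = 1/T = 2.063 Hz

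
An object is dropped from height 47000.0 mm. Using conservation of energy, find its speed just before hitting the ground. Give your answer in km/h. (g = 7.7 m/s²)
mgh = ½mv² → v = √(2gh) = √(2×7.7×47) = 26.9 m/s = 96.85 km/h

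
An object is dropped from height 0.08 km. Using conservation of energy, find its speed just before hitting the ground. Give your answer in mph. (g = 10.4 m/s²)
mgh = ½mv² → v = √(2gh) = √(2×10.4×80) = 40.79 m/s = 91.25 mph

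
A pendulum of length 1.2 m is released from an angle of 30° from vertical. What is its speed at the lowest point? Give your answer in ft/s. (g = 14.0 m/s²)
h = L(1 − cosθ) = 1.2×(1 − cos30°) = 0.1608 m
v = √(2gh) = √(2×14.0×0.1608) = 2.122 m/s = 6.961 ft/s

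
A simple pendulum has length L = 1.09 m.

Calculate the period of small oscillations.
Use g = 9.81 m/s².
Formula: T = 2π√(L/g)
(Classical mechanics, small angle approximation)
T = 2π√(L/g) = 2π√(1.09/9.81) = 2.094 s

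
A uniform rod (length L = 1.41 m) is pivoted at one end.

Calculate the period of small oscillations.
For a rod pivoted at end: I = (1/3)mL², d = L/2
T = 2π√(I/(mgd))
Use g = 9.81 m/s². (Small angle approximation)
I/m = (1/3)L² = 0.6627 m²; d = L/2 = 0.705 m
T = 2π√(I/(mgd)) = 2π√(0.6627/(9.81×0.705)) = 1.945 s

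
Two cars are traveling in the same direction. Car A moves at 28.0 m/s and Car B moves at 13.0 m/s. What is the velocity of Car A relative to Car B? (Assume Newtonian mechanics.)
v_rel = v_A - v_B = 28.0 - 13.0 = 15.0 m/s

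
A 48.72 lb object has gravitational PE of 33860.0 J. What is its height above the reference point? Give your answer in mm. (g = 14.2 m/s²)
PE = mgh → h = PE/(mg) = 3.386e+04 J / (22.1 kg × 14.2 m/s²) = 107.9 m = 107900.0 mm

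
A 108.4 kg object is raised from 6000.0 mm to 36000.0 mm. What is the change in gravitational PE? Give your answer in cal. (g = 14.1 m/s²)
ΔPE = mg(h₂ − h₁) = 108.4 kg × 14.1 m/s² × (36 − 6) m = 4.585e+04 J = 10960.0 cal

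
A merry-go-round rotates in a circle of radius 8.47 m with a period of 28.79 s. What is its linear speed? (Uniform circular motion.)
v = 2πr/T = 2π×8.47/28.79 = 1.85 m/s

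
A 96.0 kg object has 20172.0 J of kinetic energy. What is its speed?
KE = ½mv² → v = √(2KE/m) = √(2×20172.0/96.0) = 20.5 m/s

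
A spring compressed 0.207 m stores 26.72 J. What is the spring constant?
PE = ½kx² → k = 2PE/x² = 2×26.72/0.207² = 1247.0 N/m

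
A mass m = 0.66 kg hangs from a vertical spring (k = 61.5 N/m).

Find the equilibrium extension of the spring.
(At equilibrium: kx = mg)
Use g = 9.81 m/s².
x_eq = mg/k = 0.66×9.81/61.5 = 0.1053 m = 10.53 cm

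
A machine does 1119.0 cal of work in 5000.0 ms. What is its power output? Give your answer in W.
P = W/t = 4682 J / 5 s = 936.4 W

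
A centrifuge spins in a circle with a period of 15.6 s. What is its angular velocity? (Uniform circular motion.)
ω = 2π/T = 2π/15.6 = 0.4028 rad/s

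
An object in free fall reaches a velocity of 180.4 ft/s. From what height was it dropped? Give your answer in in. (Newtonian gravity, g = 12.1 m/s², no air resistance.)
h = v²/(2g) (with unit conversion) = 4919.0 in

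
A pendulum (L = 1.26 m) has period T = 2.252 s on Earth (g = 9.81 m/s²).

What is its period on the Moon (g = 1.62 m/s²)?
T = 2π√(L/g), so T_moon/T_earth = √(g_earth/g_moon)
T_moon = 2π√(1.26/1.62) = 5.541 s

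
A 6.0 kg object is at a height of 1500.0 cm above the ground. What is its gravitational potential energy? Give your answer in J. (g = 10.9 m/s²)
PE = mgh = 6 kg × 10.9 m/s² × 15 m = 981 J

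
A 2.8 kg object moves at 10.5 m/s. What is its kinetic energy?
KE = ½mv² = ½×2.8×10.5² = 154.35 J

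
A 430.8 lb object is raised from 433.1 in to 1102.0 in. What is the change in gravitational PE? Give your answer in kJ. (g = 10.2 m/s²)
ΔPE = mg(h₂ − h₁) = 195.4 kg × 10.2 m/s² × (27.99 − 11) m = 3.386e+04 J = 33.86 kJ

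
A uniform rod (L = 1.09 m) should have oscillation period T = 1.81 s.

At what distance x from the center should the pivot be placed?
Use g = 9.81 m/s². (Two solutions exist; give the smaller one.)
T = 2π√((L²/12 + x²)/(gx)). Let c = T²g/(4π²) = 0.8141.
x² − cx + L²/12 = 0 → x = (c − √(c² − L²/3))/2 = 0.1488 m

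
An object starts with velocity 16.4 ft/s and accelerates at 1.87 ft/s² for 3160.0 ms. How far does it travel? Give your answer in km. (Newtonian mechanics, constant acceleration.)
d = v₀t + ½at² (with unit conversion) = 0.01864 km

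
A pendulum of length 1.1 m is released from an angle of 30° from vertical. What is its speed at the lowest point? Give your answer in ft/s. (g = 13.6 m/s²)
h = L(1 − cosθ) = 1.1×(1 − cos30°) = 0.1474 m
v = √(2gh) = √(2×13.6×0.1474) = 2.002 m/s = 6.569 ft/s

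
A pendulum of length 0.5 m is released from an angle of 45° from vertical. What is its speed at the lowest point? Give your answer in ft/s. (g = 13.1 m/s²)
h = L(1 − cosθ) = 0.5×(1 − cos45°) = 0.1464 m
v = √(2gh) = √(2×13.1×0.1464) = 1.959 m/s = 6.427 ft/s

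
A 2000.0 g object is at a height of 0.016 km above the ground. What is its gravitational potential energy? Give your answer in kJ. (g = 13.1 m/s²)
PE = mgh = 2 kg × 13.1 m/s² × 16 m = 419.2 J = 0.4192 kJ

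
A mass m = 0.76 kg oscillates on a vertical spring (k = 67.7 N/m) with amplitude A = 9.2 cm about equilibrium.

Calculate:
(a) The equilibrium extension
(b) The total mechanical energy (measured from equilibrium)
x_eq = mg/k = 0.76×9.81/67.7 = 0.1101 m = 11.01 cm
E = ½kA² = ½×67.7×(0.092)² = 0.2865 J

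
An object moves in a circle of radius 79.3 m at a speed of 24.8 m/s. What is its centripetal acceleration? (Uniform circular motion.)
a_c = v²/r = 24.8²/79.3 = 615.04/79.3 = 7.76 m/s²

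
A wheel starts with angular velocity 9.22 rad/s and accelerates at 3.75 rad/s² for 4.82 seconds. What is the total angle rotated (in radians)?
θ = ω₀t + ½αt² = 9.22×4.82 + ½×3.75×4.82² = 88.0 rad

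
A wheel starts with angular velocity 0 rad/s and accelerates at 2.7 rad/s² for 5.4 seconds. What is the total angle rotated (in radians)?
θ = ω₀t + ½αt² = 0×5.4 + ½×2.7×5.4² = 39.37 rad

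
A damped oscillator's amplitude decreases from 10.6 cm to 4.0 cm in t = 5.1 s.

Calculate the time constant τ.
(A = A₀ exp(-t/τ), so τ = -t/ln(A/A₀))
A/A₀ = 4.0/10.6 = 0.3774; ln(A/A₀) = -0.9746
τ = −t/ln(A/A₀) = −5.1/-0.9746 = 5.233 s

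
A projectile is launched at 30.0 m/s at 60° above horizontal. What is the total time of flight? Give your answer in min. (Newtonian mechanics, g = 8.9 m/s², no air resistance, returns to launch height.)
T = 2v₀sin(θ)/g (with unit conversion) = 0.09731 min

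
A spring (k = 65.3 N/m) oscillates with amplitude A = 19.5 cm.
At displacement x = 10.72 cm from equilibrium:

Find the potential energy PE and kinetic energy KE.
E_total = ½kA² = ½×65.3×(0.195)² = 1.242 J
PE = ½kx² = ½×65.3×(0.1072)² = 0.3752 J
KE = E_total − PE = 0.8663 J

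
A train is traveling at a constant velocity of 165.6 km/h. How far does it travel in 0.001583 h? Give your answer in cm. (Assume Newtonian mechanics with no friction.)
d = vt (with unit conversion) = 26210.0 cm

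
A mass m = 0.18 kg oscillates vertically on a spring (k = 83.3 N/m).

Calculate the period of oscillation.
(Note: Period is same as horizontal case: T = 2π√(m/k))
T = 2π√(m/k) = 2π√(0.18/83.3) = 0.2921 s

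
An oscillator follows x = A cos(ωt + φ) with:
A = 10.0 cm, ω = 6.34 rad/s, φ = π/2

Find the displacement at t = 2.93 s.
x = A cos(ωt + φ) = 10.0×cos(6.34×2.93 + π/2) = 2.7 cm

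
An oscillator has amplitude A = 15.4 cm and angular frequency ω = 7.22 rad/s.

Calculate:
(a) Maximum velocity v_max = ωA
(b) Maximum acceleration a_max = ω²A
v_max = ωA = 7.22×0.154 = 1.112 m/s
a_max = ω²A = 7.22²×0.154 = 8.028 m/s²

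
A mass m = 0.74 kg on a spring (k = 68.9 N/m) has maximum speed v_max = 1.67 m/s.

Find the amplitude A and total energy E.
½mv²_max = ½kA² → A = v_max√(m/k) = 1.67×√(0.74/68.9) = 0.1731 m = 17.31 cm
E = ½mv²_max = ½×0.74×1.67² = 1.032 J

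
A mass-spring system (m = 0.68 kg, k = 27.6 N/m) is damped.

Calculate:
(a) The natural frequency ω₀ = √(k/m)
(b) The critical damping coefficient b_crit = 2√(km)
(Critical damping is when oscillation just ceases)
ω₀ = √(k/m) = √(27.6/0.68) = 6.371 rad/s
b_crit = 2√(km) = 2√(27.6×0.68) = 8.664 kg/s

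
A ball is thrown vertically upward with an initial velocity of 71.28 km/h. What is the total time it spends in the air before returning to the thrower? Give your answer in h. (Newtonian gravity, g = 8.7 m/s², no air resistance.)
t_total = 2v₀/g (with unit conversion) = 0.001264 h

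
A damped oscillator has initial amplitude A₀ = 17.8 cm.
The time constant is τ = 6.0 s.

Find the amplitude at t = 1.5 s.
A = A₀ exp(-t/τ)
A = A₀ exp(−t/τ) = 17.8×exp(−1.5/6.0) = 13.86 cm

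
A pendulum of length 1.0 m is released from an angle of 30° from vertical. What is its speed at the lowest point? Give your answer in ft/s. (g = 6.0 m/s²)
h = L(1 − cosθ) = 1.0×(1 − cos30°) = 0.134 m
v = √(2gh) = √(2×6.0×0.134) = 1.268 m/s = 4.16 ft/s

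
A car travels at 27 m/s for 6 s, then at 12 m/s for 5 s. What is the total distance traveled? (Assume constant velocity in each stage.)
d₁ = v₁t₁ = 27 × 6 = 162 m
d₂ = v₂t₂ = 12 × 5 = 60 m
d_total = 162 + 60 = 222 m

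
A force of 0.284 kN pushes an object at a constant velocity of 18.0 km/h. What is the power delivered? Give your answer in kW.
P = Fv = 284 N × 5 m/s = 1420 W = 1.42 kW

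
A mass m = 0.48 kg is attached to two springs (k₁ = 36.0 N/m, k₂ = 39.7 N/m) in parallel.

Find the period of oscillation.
k_eq = k₁+k₂ = 75.7 N/m
T = 2π√(m/k_eq) = 2π√(0.48/75.7) = 0.5003 s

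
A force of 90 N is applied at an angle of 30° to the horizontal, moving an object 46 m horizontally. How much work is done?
W = Fd cosθ = 90×46×cos(30°) = 3585.3 J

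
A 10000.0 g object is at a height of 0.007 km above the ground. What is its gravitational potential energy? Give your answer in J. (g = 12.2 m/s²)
PE = mgh = 10 kg × 12.2 m/s² × 7 m = 854 J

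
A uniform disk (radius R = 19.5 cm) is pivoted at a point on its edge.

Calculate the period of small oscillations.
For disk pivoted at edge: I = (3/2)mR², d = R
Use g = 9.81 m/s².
I/m = (3/2)R² = 0.05704 m²; d = R = 0.195 m
T = 2π√((3/2)R²/(gR)) = 2π√(3R/(2g)) = 1.085 s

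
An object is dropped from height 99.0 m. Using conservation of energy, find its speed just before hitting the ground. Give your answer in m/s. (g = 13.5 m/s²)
mgh = ½mv² → v = √(2gh) = √(2×13.5×99) = 51.7 m/s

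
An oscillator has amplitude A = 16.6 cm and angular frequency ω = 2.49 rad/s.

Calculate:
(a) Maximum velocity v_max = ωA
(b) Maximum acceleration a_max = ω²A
v_max = ωA = 2.49×0.166 = 0.4133 m/s
a_max = ω²A = 2.49²×0.166 = 1.029 m/s²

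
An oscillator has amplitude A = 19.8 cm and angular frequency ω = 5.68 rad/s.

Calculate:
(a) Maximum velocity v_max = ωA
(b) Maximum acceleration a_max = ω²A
v_max = ωA = 5.68×0.198 = 1.125 m/s
a_max = ω²A = 5.68²×0.198 = 6.388 m/s²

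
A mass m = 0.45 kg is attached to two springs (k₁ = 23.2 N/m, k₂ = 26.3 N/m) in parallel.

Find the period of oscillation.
k_eq = k₁+k₂ = 49.5 N/m
T = 2π√(m/k_eq) = 2π√(0.45/49.5) = 0.5991 s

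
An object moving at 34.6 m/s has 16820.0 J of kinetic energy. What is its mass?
KE = ½mv² → m = 2KE/v² = 2×16820.0/34.6² = 28.1 kg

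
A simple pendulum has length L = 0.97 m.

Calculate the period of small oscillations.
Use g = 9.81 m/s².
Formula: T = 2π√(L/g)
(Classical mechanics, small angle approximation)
T = 2π√(L/g) = 2π√(0.97/9.81) = 1.976 s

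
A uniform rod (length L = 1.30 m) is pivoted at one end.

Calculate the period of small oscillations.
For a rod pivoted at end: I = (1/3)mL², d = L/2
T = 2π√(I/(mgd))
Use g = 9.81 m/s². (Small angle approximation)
I/m = (1/3)L² = 0.5633 m²; d = L/2 = 0.65 m
T = 2π√(I/(mgd)) = 2π√(0.5633/(9.81×0.65)) = 1.868 s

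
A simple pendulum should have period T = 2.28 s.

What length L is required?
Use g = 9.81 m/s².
T = 2π√(L/g) → L = g(T/2π)² = 9.81×(2.28/2π)² = 1.292 m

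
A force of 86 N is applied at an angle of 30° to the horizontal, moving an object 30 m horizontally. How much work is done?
W = Fd cosθ = 86×30×cos(30°) = 2234.3 J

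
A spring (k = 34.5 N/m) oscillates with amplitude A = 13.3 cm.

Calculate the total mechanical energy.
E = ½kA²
E = ½kA² = ½×34.5×(0.133)² = 0.3051 J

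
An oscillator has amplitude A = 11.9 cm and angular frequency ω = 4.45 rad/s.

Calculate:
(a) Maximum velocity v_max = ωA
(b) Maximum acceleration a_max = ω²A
v_max = ωA = 4.45×0.119 = 0.5296 m/s
a_max = ω²A = 4.45²×0.119 = 2.356 m/s²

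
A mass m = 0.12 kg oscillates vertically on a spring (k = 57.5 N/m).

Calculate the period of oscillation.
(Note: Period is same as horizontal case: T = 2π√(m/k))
T = 2π√(m/k) = 2π√(0.12/57.5) = 0.287 s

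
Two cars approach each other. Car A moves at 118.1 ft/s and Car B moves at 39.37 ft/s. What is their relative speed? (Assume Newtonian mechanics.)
v_rel = v_A + v_B = 118.1 + 39.37 = 157.5 ft/s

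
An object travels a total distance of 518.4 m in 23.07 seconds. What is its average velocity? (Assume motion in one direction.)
v_avg = Δd / Δt = 518.4 / 23.07 = 22.47 m/s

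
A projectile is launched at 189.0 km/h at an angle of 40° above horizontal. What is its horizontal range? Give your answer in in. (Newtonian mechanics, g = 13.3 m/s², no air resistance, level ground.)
R = v₀² sin(2θ) / g (with unit conversion) = 8035.0 in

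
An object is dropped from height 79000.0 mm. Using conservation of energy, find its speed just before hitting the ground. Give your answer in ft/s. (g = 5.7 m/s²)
mgh = ½mv² → v = √(2gh) = √(2×5.7×79) = 30.01 m/s = 98.46 ft/s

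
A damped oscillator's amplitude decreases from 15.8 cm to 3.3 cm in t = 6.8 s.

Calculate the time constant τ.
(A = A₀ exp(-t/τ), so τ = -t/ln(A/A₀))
A/A₀ = 3.3/15.8 = 0.2089; ln(A/A₀) = -1.566
τ = −t/ln(A/A₀) = −6.8/-1.566 = 4.342 s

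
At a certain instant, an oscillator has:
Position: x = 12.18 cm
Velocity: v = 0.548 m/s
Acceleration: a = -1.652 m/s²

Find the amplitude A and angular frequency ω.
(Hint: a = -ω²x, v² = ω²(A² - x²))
a = −ω²x → ω = √(|a|/x) = √(1.652/0.1218) = 3.683 rad/s
v² = ω²(A² − x²) → A = √(x² + v²/ω²) = √(0.1218² + 0.548²/3.683²) = 0.1923 m = 19.23 cm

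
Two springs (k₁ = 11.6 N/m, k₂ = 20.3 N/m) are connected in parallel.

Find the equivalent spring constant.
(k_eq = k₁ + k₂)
k_eq = k₁ + k₂ = 11.6 + 20.3 = 31.9 N/m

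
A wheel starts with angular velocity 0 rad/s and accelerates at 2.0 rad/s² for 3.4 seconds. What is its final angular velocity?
ω = ω₀ + αt = 0 + 2.0 × 3.4 = 6.8 rad/s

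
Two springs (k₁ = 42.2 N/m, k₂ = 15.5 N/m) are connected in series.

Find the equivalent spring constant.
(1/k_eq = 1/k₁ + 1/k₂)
1/k_eq = 1/42.2 + 1/15.5 = 0.088213; k_eq = 11.34 N/m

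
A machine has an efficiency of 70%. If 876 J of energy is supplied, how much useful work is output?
W_out = η × W_in = 0.7 × 876 = 613.2 J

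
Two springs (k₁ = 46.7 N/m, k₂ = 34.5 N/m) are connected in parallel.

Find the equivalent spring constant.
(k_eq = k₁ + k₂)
k_eq = k₁ + k₂ = 46.7 + 34.5 = 81.2 N/m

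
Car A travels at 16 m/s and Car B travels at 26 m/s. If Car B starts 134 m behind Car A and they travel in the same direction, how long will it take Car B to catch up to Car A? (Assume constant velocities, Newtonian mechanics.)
Relative speed: v_rel = 26 - 16 = 10 m/s
Time to catch: t = d₀/v_rel = 134/10 = 13.4 s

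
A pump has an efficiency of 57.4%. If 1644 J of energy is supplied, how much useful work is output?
W_out = η × W_in = 0.574 × 1644 = 943.66 J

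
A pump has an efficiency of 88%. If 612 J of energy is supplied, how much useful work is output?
W_out = η × W_in = 0.88 × 612 = 538.56 J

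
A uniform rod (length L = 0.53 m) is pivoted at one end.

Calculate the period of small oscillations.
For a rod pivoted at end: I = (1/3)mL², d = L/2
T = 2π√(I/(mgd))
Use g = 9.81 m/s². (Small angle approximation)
I/m = (1/3)L² = 0.09363 m²; d = L/2 = 0.265 m
T = 2π√(I/(mgd)) = 2π√(0.09363/(9.81×0.265)) = 1.192 s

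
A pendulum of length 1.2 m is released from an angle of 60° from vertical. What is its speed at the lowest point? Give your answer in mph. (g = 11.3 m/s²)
h = L(1 − cosθ) = 1.2×(1 − cos60°) = 0.6 m
v = √(2gh) = √(2×11.3×0.6) = 3.682 m/s = 8.237 mph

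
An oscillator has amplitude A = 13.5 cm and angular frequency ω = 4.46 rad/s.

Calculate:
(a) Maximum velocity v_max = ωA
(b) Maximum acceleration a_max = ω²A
v_max = ωA = 4.46×0.135 = 0.6021 m/s
a_max = ω²A = 4.46²×0.135 = 2.685 m/s²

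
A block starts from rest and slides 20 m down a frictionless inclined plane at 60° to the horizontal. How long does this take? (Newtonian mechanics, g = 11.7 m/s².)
a = g sin(θ) = 11.7 × sin(60°) = 10.13 m/s²
t = √(2d/a) = √(2 × 20 / 10.13) = 1.99 s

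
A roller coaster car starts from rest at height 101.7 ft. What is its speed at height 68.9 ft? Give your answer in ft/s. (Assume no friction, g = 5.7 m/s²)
mgh₁ = ½mv₂² + mgh₂ → v₂ = √(2g(h₁−h₂)) = √(2×5.7×(31−21)) = 10.68 m/s = 35.03 ft/s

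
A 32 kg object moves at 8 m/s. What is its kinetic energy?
KE = ½mv² = ½×32×8² = 1024.0 J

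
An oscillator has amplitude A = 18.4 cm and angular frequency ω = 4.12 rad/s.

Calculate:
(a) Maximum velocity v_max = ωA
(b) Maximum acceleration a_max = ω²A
v_max = ωA = 4.12×0.184 = 0.7581 m/s
a_max = ω²A = 4.12²×0.184 = 3.123 m/s²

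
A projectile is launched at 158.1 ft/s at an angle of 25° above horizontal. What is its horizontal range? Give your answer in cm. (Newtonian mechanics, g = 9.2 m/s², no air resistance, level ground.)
R = v₀² sin(2θ) / g (with unit conversion) = 19340.0 cm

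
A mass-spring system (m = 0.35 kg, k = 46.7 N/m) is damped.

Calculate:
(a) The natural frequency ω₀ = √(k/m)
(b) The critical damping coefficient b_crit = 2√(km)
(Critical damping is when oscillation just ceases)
ω₀ = √(k/m) = √(46.7/0.35) = 11.55 rad/s
b_crit = 2√(km) = 2√(46.7×0.35) = 8.086 kg/s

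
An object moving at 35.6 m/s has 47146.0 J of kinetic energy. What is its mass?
KE = ½mv² → m = 2KE/v² = 2×47146.0/35.6² = 74.4 kg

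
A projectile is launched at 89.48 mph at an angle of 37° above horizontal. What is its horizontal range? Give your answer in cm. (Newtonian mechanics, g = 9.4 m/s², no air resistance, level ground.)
R = v₀² sin(2θ) / g (with unit conversion) = 16360.0 cm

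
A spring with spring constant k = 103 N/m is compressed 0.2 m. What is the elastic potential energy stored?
PE = ½kx² = ½×103×0.2² = 2.06 J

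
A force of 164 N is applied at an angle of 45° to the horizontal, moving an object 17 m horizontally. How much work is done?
W = Fd cosθ = 164×17×cos(45°) = 1971.4 J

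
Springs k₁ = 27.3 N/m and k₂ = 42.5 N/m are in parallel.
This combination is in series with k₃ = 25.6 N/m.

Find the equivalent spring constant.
k₁₂ = k₁ + k₂ = 69.8 N/m (parallel)
1/k_eq = 1/k₁₂ + 1/k₃ → k_eq = 18.73 N/m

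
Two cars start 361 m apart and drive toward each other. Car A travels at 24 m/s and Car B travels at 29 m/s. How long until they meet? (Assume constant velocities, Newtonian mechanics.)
Combined speed: v_combined = 24 + 29 = 53 m/s
Time to meet: t = d/53 = 361/53 = 6.81 s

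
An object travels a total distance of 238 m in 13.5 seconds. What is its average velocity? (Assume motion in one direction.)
v_avg = Δd / Δt = 238 / 13.5 = 17.63 m/s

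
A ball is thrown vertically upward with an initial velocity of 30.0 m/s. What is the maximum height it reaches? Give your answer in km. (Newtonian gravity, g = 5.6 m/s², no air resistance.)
h_max = v₀²/(2g) (with unit conversion) = 0.08036 km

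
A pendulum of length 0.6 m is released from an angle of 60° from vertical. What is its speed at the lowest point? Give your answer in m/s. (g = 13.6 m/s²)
h = L(1 − cosθ) = 0.6×(1 − cos60°) = 0.3 m
v = √(2gh) = √(2×13.6×0.3) = 2.857 m/s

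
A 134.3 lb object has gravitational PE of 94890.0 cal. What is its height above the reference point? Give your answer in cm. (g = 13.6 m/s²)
PE = mgh → h = PE/(mg) = 3.97e+05 J / (60.92 kg × 13.6 m/s²) = 479.2 m = 47920.0 cm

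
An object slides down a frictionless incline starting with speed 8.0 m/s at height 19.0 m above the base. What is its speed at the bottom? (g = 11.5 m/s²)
½mv₀² + mgh = ½mv² → v = √(v₀² + 2gh) = √(8² + 2×11.5×19) = 22.38 m/s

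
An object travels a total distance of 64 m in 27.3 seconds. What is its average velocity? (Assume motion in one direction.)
v_avg = Δd / Δt = 64 / 27.3 = 2.34 m/s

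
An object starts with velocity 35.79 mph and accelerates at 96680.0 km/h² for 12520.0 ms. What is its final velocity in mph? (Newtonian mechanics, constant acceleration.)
v = v₀ + at (with unit conversion) = 244.7 mph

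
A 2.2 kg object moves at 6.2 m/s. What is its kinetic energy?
KE = ½mv² = ½×2.2×6.2² = 42.284 J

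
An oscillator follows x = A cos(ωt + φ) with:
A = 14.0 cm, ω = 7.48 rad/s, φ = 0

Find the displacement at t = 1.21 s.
x = A cos(ωt + φ) = 14.0×cos(7.48×1.21 + 0) = -13.03 cm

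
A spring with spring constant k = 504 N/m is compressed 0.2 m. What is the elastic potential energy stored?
PE = ½kx² = ½×504×0.2² = 10.08 J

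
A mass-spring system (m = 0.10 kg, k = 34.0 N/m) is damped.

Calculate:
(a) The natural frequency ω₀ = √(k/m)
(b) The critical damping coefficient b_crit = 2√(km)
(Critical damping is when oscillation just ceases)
ω₀ = √(k/m) = √(34.0/0.1) = 18.44 rad/s
b_crit = 2√(km) = 2√(34.0×0.1) = 3.688 kg/s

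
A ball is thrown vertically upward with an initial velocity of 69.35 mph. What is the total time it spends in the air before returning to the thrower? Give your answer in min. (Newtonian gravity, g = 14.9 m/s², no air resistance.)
t_total = 2v₀/g (with unit conversion) = 0.06936 min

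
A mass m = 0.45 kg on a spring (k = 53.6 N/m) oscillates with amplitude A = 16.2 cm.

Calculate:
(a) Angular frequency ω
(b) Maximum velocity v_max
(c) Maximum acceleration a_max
ω = √(k/m) = √(53.6/0.45) = 10.91 rad/s
v_max = ωA = 10.91×0.162 = 1.768 m/s
a_max = ω²A = 10.91²×0.162 = 19.3 m/s²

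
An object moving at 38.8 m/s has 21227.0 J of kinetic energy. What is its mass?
KE = ½mv² → m = 2KE/v² = 2×21227.0/38.8² = 28.2 kg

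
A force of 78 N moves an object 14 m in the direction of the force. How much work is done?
W = Fd = 78×14 = 1092.0 J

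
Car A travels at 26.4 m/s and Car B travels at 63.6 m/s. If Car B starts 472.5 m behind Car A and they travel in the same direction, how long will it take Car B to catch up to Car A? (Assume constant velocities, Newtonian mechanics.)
Relative speed: v_rel = 63.6 - 26.4 = 37.2 m/s
Time to catch: t = d₀/v_rel = 472.5/37.2 = 12.7 s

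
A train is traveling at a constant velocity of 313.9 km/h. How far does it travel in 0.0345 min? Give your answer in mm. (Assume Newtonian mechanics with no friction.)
d = vt (with unit conversion) = 180500.0 mm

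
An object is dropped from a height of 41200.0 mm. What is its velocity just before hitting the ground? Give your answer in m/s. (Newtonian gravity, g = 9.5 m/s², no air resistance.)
v = √(2gh) (with unit conversion) = 27.98 m/s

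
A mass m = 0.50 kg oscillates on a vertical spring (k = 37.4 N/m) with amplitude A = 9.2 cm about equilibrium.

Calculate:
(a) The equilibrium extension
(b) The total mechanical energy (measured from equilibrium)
x_eq = mg/k = 0.5×9.81/37.4 = 0.1311 m = 13.11 cm
E = ½kA² = ½×37.4×(0.092)² = 0.1583 J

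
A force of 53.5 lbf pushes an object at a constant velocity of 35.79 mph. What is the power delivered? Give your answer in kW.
P = Fv = 238 N × 16 m/s = 3808 W = 3.808 kW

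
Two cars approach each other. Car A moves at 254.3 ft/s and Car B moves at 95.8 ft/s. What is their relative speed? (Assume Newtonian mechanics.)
v_rel = v_A + v_B = 254.3 + 95.8 = 350.1 ft/s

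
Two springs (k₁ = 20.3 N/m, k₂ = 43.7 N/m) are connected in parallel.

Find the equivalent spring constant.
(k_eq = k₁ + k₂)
k_eq = k₁ + k₂ = 20.3 + 43.7 = 64 N/m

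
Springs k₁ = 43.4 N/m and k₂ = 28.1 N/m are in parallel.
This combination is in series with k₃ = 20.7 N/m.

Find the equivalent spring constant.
k₁₂ = k₁ + k₂ = 71.5 N/m (parallel)
1/k_eq = 1/k₁₂ + 1/k₃ → k_eq = 16.05 N/m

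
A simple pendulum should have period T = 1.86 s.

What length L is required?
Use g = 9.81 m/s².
T = 2π√(L/g) → L = g(T/2π)² = 9.81×(1.86/2π)² = 0.8597 m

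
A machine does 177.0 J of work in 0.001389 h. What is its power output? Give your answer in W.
P = W/t = 177 J / 5 s = 35.4 W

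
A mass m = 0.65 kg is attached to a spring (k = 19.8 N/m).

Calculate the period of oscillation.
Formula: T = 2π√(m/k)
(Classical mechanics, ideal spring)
T = 2π√(m/k) = 2π√(0.65/19.8) = 1.138 s; f = 1/T = 0.8784 Hz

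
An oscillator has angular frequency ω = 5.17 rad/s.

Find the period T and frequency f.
T = 2π/ω = 2π/5.17 = 1.215 s; f = ω/2π = 0.8228 Hz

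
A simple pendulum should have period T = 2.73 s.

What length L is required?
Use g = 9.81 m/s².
T = 2π√(L/g) → L = g(T/2π)² = 9.81×(2.73/2π)² = 1.852 m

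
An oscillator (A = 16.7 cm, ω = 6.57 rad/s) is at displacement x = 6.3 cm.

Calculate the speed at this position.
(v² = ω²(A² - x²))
v = ω√(A² − x²) = 6.57×√(0.167² − 0.063²) = 1.016 m/s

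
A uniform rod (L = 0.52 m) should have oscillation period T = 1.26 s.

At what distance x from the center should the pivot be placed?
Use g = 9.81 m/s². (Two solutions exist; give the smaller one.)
T = 2π√((L²/12 + x²)/(gx)). Let c = T²g/(4π²) = 0.3945.
x² − cx + L²/12 = 0 → x = (c − √(c² − L²/3))/2 = 0.06929 m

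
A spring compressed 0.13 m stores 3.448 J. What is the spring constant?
PE = ½kx² → k = 2PE/x² = 2×3.448/0.13² = 408.0 N/m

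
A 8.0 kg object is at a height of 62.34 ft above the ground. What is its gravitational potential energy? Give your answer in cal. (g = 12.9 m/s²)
PE = mgh = 8 kg × 12.9 m/s² × 19 m = 1961 J = 468.7 cal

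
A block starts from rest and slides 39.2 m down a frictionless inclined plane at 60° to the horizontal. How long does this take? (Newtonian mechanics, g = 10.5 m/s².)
a = g sin(θ) = 10.5 × sin(60°) = 9.09 m/s²
t = √(2d/a) = √(2 × 39.2 / 9.09) = 2.94 s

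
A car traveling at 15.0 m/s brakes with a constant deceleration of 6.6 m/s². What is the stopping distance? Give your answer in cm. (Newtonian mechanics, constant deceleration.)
d = v₀² / (2a) (with unit conversion) = 1705.0 cm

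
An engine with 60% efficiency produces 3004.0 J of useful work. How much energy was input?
W_in = W_out/η = 3004.0/0.6 = 5006.7 J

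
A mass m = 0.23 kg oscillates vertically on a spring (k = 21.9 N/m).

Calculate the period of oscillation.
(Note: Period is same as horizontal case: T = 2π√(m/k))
T = 2π√(m/k) = 2π√(0.23/21.9) = 0.6439 s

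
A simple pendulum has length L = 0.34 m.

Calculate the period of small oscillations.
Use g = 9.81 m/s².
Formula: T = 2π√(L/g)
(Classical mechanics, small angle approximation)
T = 2π√(L/g) = 2π√(0.34/9.81) = 1.17 s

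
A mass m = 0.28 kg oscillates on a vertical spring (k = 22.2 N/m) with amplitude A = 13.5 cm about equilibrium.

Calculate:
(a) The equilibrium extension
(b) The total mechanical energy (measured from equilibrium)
x_eq = mg/k = 0.28×9.81/22.2 = 0.1237 m = 12.37 cm
E = ½kA² = ½×22.2×(0.135)² = 0.2023 J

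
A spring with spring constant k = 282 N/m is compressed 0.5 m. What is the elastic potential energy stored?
PE = ½kx² = ½×282×0.5² = 35.25 J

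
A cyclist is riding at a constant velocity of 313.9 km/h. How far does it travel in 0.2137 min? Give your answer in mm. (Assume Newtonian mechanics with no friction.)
d = vt (with unit conversion) = 1118000.0 mm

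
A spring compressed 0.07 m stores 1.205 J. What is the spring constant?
PE = ½kx² → k = 2PE/x² = 2×1.205/0.07² = 491.8 N/m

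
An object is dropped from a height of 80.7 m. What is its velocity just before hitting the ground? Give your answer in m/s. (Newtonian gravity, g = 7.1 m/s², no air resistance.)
v = √(2gh) = 33.85 m/s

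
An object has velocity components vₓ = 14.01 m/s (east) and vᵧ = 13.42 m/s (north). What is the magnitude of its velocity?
|v| = √(vₓ² + vᵧ²) = √(14.01² + 13.42²) = √(376.376) = 19.4 m/s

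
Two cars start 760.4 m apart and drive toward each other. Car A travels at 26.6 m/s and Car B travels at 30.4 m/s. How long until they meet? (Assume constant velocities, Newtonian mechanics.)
Combined speed: v_combined = 26.6 + 30.4 = 57 m/s
Time to meet: t = d/57 = 760.4/57 = 13.34 s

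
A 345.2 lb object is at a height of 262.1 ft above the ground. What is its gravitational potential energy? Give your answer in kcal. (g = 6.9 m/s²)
PE = mgh = 156.6 kg × 6.9 m/s² × 79.89 m = 8.631e+04 J = 20.63 kcal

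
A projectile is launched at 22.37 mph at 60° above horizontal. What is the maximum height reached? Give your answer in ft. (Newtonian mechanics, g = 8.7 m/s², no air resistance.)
H = v₀²sin²(θ)/(2g) (with unit conversion) = 14.14 ft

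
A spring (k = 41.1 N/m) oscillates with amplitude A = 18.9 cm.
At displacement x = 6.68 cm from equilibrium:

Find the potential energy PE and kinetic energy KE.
E_total = ½kA² = ½×41.1×(0.189)² = 0.7341 J
PE = ½kx² = ½×41.1×(0.0668)² = 0.0917 J
KE = E_total − PE = 0.6424 J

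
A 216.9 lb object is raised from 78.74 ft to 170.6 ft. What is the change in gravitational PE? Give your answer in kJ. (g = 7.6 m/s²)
ΔPE = mg(h₂ − h₁) = 98.38 kg × 7.6 m/s² × (52 − 24) m = 2.094e+04 J = 20.94 kJ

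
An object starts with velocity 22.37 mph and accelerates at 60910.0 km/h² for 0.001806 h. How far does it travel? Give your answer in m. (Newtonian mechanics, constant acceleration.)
d = v₀t + ½at² (with unit conversion) = 164.4 m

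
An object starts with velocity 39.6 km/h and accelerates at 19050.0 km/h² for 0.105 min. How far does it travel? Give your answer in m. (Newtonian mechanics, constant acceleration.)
d = v₀t + ½at² (with unit conversion) = 98.47 m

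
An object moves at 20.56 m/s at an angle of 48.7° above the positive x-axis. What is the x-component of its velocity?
vₓ = v cos(θ) = 20.56 × cos(48.7°) = 13.57 m/s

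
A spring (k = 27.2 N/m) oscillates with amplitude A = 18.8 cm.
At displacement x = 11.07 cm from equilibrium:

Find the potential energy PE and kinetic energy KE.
E_total = ½kA² = ½×27.2×(0.188)² = 0.4807 J
PE = ½kx² = ½×27.2×(0.1107)² = 0.1667 J
KE = E_total − PE = 0.314 J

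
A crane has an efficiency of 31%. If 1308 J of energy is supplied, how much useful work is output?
W_out = η × W_in = 0.31 × 1308 = 405.48 J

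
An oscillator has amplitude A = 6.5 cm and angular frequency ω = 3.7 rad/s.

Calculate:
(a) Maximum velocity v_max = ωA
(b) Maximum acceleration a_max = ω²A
v_max = ωA = 3.7×0.065 = 0.2405 m/s
a_max = ω²A = 3.7²×0.065 = 0.8899 m/s²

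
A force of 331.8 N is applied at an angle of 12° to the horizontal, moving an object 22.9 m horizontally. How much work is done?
W = Fd cosθ = 331.8×22.9×cos(12°) = 7432.2 J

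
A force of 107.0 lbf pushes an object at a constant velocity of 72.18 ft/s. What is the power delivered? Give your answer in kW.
P = Fv = 476 N × 22 m/s = 1.047e+04 W = 10.47 kW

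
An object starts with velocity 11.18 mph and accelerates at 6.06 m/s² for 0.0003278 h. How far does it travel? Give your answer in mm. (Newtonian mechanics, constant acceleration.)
d = v₀t + ½at² (with unit conversion) = 10120.0 mm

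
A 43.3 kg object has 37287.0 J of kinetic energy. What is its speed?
KE = ½mv² → v = √(2KE/m) = √(2×37287.0/43.3) = 41.5 m/s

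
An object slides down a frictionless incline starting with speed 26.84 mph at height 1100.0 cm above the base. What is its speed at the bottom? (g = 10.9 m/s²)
½mv₀² + mgh = ½mv² → v = √(v₀² + 2gh) = √(12² + 2×10.9×11) = 19.59 m/s = 43.82 mph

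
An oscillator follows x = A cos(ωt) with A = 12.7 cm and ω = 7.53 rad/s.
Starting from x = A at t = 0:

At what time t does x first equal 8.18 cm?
cos(ωt) = x/A = 8.18/12.7 = 0.6441
ωt = arccos(0.6441) = 0.871 rad
t = 0.871/7.53 = 0.1157 s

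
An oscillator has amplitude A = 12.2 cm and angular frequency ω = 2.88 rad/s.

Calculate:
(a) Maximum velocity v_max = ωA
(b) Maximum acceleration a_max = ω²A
v_max = ωA = 2.88×0.122 = 0.3514 m/s
a_max = ω²A = 2.88²×0.122 = 1.012 m/s²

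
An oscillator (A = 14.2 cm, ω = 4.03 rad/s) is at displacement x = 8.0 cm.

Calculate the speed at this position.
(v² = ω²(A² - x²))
v = ω√(A² − x²) = 4.03×√(0.142² − 0.08²) = 0.4728 m/s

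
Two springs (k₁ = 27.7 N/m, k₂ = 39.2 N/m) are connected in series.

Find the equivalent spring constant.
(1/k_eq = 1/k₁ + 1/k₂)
1/k_eq = 1/27.7 + 1/39.2 = 0.061611; k_eq = 16.23 N/m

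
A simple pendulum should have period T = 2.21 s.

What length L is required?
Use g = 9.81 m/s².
T = 2π√(L/g) → L = g(T/2π)² = 9.81×(2.21/2π)² = 1.214 m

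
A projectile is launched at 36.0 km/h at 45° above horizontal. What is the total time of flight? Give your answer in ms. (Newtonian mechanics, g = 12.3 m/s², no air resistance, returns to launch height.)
T = 2v₀sin(θ)/g (with unit conversion) = 1150.0 ms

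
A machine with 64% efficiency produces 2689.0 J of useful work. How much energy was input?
W_in = W_out/η = 2689.0/0.64 = 4201.6 J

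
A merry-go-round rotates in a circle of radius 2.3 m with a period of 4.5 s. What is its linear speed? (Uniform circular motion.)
v = 2πr/T = 2π×2.3/4.5 = 3.21 m/s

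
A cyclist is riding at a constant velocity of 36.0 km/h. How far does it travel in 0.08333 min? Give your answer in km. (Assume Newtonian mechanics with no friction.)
d = vt (with unit conversion) = 0.05 km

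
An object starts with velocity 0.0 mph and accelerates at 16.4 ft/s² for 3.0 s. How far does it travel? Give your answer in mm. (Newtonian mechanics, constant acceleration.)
d = v₀t + ½at² (with unit conversion) = 22490.0 mm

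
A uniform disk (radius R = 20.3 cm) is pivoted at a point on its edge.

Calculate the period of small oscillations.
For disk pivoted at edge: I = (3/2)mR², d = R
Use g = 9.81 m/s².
I/m = (3/2)R² = 0.06181 m²; d = R = 0.203 m
T = 2π√((3/2)R²/(gR)) = 2π√(3R/(2g)) = 1.107 s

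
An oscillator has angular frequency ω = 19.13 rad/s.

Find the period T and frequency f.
T = 2π/ω = 2π/19.13 = 0.3284 s; f = ω/2π = 3.045 Hz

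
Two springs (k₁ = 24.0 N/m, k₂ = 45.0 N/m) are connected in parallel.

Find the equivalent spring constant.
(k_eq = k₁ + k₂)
k_eq = k₁ + k₂ = 24.0 + 45.0 = 69 N/m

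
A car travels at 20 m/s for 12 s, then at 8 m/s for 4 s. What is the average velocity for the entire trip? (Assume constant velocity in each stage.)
d₁ = v₁t₁ = 20 × 12 = 240 m
d₂ = v₂t₂ = 8 × 4 = 32 m
d_total = 272 m, t_total = 16 s
v_avg = d_total/t_total = 272/16 = 17.0 m/s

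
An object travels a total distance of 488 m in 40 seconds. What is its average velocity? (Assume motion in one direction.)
v_avg = Δd / Δt = 488 / 40 = 12.2 m/s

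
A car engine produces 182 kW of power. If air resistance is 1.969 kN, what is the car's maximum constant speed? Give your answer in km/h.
P = Fv → v = P/F = 182000 W / 1969 N = 92.43 m/s = 332.8 km/h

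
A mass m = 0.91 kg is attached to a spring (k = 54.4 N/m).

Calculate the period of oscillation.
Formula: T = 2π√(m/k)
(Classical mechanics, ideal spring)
T = 2π√(m/k) = 2π√(0.91/54.4) = 0.8126 s; f = 1/T = 1.231 Hz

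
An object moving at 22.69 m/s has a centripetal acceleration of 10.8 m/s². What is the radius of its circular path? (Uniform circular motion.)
r = v²/a_c = 22.69²/10.8 = 47.67 m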